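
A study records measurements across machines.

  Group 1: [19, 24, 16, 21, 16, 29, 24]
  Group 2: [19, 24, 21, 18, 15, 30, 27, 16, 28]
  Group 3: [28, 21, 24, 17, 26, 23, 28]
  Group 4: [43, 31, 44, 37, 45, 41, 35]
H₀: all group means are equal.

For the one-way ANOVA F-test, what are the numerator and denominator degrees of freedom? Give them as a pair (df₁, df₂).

degrees of freedom = [3, 26]

k = 4 groups, N = 30 total
df = (k−1, N−k) = (4−1, 30−4) = (3, 26)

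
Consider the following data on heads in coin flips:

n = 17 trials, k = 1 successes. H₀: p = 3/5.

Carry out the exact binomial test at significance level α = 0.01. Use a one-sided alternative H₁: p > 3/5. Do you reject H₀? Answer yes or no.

Exact binomial: n=17, k=1, p₀=3/5=0.6000
P(X≥1) from Σ C(n,i)·p₀^i·(1−p₀)^(n−i)
p-value (one-sided, H₁ greater) = 1.00000
At α=0.01: p ≥ α → fail to reject H₀

reject H₀: no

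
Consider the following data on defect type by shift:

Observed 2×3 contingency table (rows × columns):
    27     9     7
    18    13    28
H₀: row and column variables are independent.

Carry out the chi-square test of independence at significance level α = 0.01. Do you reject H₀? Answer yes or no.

Row totals [43, 59], col totals [45, 22, 35], n=102
χ² = (27−18.97)²/18.97 + (9−9.27)²/9.27 + (7−14.75)²/14.75 + (18−26.03)²/26.03 + (13−12.73)²/12.73 + (28−20.25)²/20.25 = 12.9358
df = 2
p-value (upper-tail) = 0.00155
At α=0.01: p < α → reject H₀

reject H₀: yes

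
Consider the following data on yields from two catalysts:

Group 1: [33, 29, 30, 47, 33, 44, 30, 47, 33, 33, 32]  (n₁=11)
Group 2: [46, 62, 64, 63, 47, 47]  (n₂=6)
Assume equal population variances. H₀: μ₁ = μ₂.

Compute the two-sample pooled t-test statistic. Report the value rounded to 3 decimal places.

test statistic = -4.963

x̄₁=35.545, s₁=6.905, n₁=11
x̄₂=54.833, s₂=8.976, n₂=6
s_p² = [10·6.905² + 5·8.976²]/15 = 58.6374
SE = √(s_p²·(1/11+1/6)) = 3.8863
t = (35.545−54.833)/3.8863 = -4.9630
df = 15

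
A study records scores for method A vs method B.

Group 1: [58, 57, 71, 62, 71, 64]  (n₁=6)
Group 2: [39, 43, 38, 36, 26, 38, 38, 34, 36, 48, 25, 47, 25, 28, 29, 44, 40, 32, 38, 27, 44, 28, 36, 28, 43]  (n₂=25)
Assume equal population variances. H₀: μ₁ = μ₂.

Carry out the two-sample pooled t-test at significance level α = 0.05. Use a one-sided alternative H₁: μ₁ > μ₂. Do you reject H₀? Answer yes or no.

reject H₀: yes

x̄₁=63.833, s₁=6.113, n₁=6
x̄₂=35.600, s₂=7.106, n₂=25
s_p² = [5·6.113² + 24·7.106²]/29 = 48.2356
SE = √(s_p²·(1/6+1/25)) = 3.1573
t = (63.833−35.600)/3.1573 = 8.9422
df = 29
p-value (one-sided, H₁ greater) = 0.00000
At α=0.05: p < α → reject H₀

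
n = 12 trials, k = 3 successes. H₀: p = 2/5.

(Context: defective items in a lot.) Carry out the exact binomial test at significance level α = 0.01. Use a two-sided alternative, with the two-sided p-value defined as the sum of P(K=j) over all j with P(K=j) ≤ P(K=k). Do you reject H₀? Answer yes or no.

Exact binomial: n=12, k=3, p₀=2/5=0.4000
P(X=j) = C(n,j)·p₀^j·(1−p₀)^(n−j); p = Σ P(X=j) over j with P(X=j) ≤ P(X=3)
p-value (two-sided) = 0.38355
At α=0.01: p ≥ α → fail to reject H₀

reject H₀: no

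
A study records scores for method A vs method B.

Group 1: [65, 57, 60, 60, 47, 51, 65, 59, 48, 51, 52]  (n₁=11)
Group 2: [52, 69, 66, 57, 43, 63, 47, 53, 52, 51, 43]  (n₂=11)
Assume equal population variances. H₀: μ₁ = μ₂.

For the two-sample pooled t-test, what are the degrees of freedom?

degrees of freedom = 20

df = n₁ + n₂ − 2 = 11 + 11 − 2 = 20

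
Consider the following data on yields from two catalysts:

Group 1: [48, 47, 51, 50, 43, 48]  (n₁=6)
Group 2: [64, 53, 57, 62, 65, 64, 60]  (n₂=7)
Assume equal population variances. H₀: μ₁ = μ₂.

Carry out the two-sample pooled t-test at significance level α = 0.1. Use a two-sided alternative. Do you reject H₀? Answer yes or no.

reject H₀: yes

x̄₁=47.833, s₁=2.787, n₁=6
x̄₂=60.714, s₂=4.386, n₂=7
s_p² = [5·2.787² + 6·4.386²]/11 = 14.0238
SE = √(s_p²·(1/6+1/7)) = 2.0834
t = (47.833−60.714)/2.0834 = -6.1826
df = 11
p-value (two-sided) = 0.00007
At α=0.1: p < α → reject H₀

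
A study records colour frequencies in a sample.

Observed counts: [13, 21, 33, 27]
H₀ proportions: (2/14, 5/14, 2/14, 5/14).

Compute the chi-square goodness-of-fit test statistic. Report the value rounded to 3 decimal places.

test statistic = 34.532

n = 94; E_i = n·p_i = [13.43, 33.57, 13.43, 33.57]
χ² = (13−13.43)²/13.43 + (21−33.57)²/33.57 + (33−13.43)²/13.43 + (27−33.57)²/33.57 = 34.5319
df = 3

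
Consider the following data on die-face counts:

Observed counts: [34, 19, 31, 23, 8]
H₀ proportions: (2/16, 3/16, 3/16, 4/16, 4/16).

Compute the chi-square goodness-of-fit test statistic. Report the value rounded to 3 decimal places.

test statistic = 47.354

n = 115; E_i = n·p_i = [14.38, 21.56, 21.56, 28.75, 28.75]
χ² = (34−14.38)²/14.38 + (19−21.56)²/21.56 + (31−21.56)²/21.56 + (23−28.75)²/28.75 + (8−28.75)²/28.75 = 47.3536
df = 4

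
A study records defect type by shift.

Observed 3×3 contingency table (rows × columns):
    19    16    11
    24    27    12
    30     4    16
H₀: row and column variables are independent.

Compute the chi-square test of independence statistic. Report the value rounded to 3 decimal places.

Row totals [46, 63, 50], col totals [73, 47, 39], n=159
χ² = (19−21.12)²/21.12 + (16−13.60)²/13.60 + (11−11.28)²/11.28 + (24−28.92)²/28.92 + (27−18.62)²/18.62 + (12−15.45)²/15.45 + (30−22.96)²/22.96 + (4−14.78)²/14.78 + (16−12.26)²/12.26 = 17.1847
df = 4

test statistic = 17.185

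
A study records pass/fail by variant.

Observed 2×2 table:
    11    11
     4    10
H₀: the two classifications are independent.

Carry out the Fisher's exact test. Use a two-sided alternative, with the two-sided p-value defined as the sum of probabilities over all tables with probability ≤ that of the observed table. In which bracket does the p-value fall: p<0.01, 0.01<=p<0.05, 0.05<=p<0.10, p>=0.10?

Margins: r₁=22, r₂=14, c₁=15, c₂=21, n=36
p_obs = C(22,11)·C(14,4)/C(36,15); sum pmf over tables with pmf ≤ p_obs
p-value (two-sided) = 0.30211
→ bracket: p>=0.10

p-value bracket: p>=0.10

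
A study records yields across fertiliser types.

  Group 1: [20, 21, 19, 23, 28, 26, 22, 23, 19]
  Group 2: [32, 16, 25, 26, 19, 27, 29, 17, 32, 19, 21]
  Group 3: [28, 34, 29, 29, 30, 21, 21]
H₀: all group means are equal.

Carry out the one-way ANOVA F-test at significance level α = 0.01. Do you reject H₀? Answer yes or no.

Group means [22.33, 23.91, 27.43], grand mean 24.296
SSB = Σnᵢ(x̄ᵢ−x̄)² = 105.006; SSW = ΣΣ(x−x̄ᵢ)² = 552.623
MSB = 105.006/2 = 52.5031; MSW = 552.623/24 = 23.0260
F = MSB/MSW = 2.2802
df = (2, 24)
p-value (upper-tail) = 0.12399
At α=0.01: p ≥ α → fail to reject H₀

reject H₀: no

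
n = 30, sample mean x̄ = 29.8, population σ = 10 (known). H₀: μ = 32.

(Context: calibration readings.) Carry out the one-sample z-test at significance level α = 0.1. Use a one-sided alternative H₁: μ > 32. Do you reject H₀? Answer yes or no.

SE = σ/√n = 10/√30 = 1.8257
z = (x̄−μ₀)/SE = (29.8−32)/1.8257 = -1.2050
p-value (one-sided, H₁ greater) = 0.88590
At α=0.1: p ≥ α → fail to reject H₀

reject H₀: no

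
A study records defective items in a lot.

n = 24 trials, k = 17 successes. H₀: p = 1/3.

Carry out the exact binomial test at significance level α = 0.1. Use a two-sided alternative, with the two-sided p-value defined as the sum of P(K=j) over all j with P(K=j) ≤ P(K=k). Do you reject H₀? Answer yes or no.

Exact binomial: n=24, k=17, p₀=1/3=0.3333
P(X=j) = C(n,j)·p₀^j·(1−p₀)^(n−j); p = Σ P(X=j) over j with P(X=j) ≤ P(X=17)
p-value (two-sided) = 0.00025
At α=0.1: p < α → reject H₀

reject H₀: yes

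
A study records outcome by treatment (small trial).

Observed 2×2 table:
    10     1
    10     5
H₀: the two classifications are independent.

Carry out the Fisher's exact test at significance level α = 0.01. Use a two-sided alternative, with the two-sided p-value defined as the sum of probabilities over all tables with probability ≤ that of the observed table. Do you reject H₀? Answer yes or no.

reject H₀: no

Margins: r₁=11, r₂=15, c₁=20, c₂=6, n=26
p_obs = C(11,10)·C(15,10)/C(26,20); sum pmf over tables with pmf ≤ p_obs
p-value (two-sided) = 0.19732
At α=0.01: p ≥ α → fail to reject H₀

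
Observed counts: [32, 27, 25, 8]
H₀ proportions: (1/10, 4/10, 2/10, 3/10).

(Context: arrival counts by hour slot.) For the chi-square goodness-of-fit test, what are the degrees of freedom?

degrees of freedom = 3

df = k − 1 = 4 − 1 = 3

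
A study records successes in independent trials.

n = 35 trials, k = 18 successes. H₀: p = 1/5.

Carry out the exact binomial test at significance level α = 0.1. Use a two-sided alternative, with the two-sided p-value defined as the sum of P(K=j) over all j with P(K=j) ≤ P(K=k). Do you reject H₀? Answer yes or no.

Exact binomial: n=35, k=18, p₀=1/5=0.2000
P(X=j) = C(n,j)·p₀^j·(1−p₀)^(n−j); p = Σ P(X=j) over j with P(X=j) ≤ P(X=18)
p-value (two-sided) = 0.00003
At α=0.1: p < α → reject H₀

reject H₀: yes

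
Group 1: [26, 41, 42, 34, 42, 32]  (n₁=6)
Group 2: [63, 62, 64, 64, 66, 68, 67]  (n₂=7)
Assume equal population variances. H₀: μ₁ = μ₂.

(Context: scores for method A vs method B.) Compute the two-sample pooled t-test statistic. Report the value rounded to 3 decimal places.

x̄₁=36.167, s₁=6.585, n₁=6
x̄₂=64.857, s₂=2.193, n₂=7
s_p² = [5·6.585² + 6·2.193²]/11 = 22.3355
SE = √(s_p²·(1/6+1/7)) = 2.6293
t = (36.167−64.857)/2.6293 = -10.9117
df = 11

test statistic = -10.912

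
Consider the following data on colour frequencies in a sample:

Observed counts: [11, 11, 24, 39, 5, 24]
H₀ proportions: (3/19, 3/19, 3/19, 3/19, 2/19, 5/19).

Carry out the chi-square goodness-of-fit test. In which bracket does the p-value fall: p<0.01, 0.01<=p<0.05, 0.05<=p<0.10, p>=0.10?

p-value bracket: p<0.01

n = 114; E_i = n·p_i = [18.00, 18.00, 18.00, 18.00, 12.00, 30.00]
χ² = (11−18.00)²/18.00 + (11−18.00)²/18.00 + (24−18.00)²/18.00 + (39−18.00)²/18.00 + (5−12.00)²/12.00 + (24−30.00)²/30.00 = 37.2278
df = 5
p-value (upper-tail) = 0.00000
→ bracket: p<0.01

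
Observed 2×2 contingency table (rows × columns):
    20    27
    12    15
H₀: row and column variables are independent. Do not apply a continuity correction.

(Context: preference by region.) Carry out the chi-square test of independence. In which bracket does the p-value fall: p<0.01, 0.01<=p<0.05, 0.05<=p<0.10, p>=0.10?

p-value bracket: p>=0.10

Row totals [47, 27], col totals [32, 42], n=74
χ² = (20−20.32)²/20.32 + (27−26.68)²/26.68 + (12−11.68)²/11.68 + (15−15.32)²/15.32 = 0.0250
df = 1
p-value (upper-tail) = 0.87439
→ bracket: p>=0.10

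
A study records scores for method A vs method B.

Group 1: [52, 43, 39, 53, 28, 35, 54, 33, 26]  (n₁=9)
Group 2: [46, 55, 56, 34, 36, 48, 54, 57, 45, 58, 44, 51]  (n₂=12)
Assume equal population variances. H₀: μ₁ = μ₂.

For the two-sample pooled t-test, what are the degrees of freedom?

degrees of freedom = 19

df = n₁ + n₂ − 2 = 9 + 12 − 2 = 19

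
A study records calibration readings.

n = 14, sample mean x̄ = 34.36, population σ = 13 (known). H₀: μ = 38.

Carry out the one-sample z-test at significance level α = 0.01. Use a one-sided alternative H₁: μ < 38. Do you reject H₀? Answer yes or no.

reject H₀: no

SE = σ/√n = 13/√14 = 3.4744
z = (x̄−μ₀)/SE = (34.36−38)/3.4744 = -1.0477
p-value (one-sided, H₁ less) = 0.14740
At α=0.01: p ≥ α → fail to reject H₀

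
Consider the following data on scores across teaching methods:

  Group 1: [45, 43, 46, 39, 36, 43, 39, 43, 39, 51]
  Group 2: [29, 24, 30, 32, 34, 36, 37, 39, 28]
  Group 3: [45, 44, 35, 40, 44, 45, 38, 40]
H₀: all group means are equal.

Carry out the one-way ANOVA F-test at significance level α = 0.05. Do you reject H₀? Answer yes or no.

Group means [42.40, 32.11, 41.38], grand mean 38.667
SSB = Σnᵢ(x̄ᵢ−x̄)² = 584.836; SSW = ΣΣ(x−x̄ᵢ)² = 453.164
MSB = 584.836/2 = 292.4181; MSW = 453.164/24 = 18.8818
F = MSB/MSW = 15.4867
df = (2, 24)
p-value (upper-tail) = 0.00005
At α=0.05: p < α → reject H₀

reject H₀: yes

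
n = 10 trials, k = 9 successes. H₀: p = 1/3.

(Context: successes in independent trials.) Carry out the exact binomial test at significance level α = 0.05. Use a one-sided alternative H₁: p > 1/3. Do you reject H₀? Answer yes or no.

Exact binomial: n=10, k=9, p₀=1/3=0.3333
P(X≥9) from Σ C(n,i)·p₀^i·(1−p₀)^(n−i)
p-value (one-sided, H₁ greater) = 0.00036
At α=0.05: p < α → reject H₀

reject H₀: yes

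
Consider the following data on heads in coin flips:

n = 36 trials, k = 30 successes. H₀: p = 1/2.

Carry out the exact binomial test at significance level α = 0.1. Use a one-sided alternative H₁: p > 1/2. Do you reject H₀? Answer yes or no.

reject H₀: yes

Exact binomial: n=36, k=30, p₀=1/2=0.5000
P(X≥30) from Σ C(n,i)·p₀^i·(1−p₀)^(n−i)
p-value (one-sided, H₁ greater) = 0.00003
At α=0.1: p < α → reject H₀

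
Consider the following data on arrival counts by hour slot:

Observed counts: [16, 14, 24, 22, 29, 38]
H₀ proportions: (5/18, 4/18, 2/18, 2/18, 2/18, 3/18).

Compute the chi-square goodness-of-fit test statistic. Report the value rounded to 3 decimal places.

test statistic = 49.843

n = 143; E_i = n·p_i = [39.72, 31.78, 15.89, 15.89, 15.89, 23.83]
χ² = (16−39.72)²/39.72 + (14−31.78)²/31.78 + (24−15.89)²/15.89 + (22−15.89)²/15.89 + (29−15.89)²/15.89 + (38−23.83)²/23.83 = 49.8434
df = 5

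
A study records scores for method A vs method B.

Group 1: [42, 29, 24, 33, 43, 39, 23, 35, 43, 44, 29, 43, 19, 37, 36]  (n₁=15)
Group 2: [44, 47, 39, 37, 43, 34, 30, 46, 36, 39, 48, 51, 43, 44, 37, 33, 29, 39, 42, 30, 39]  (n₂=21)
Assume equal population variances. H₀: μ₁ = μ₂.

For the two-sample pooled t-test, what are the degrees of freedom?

degrees of freedom = 34

df = n₁ + n₂ − 2 = 15 + 21 − 2 = 34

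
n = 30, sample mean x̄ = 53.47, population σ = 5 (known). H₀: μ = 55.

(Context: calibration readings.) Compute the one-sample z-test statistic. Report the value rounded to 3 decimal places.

SE = σ/√n = 5/√30 = 0.9129
z = (x̄−μ₀)/SE = (53.47−55)/0.9129 = -1.6760

test statistic = -1.676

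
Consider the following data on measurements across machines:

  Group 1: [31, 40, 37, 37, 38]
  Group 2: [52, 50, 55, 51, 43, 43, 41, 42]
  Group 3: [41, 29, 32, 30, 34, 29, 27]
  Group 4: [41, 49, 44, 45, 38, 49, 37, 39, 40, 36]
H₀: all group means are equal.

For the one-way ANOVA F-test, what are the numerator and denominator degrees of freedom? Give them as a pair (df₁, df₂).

degrees of freedom = [3, 26]

k = 4 groups, N = 30 total
df = (k−1, N−k) = (4−1, 30−4) = (3, 26)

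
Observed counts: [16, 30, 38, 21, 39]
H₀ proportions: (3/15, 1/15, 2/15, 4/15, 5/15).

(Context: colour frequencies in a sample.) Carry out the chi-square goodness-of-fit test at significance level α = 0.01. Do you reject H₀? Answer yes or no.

n = 144; E_i = n·p_i = [28.80, 9.60, 19.20, 38.40, 48.00]
χ² = (16−28.80)²/28.80 + (30−9.60)²/9.60 + (38−19.20)²/19.20 + (21−38.40)²/38.40 + (39−48.00)²/48.00 = 77.0191
df = 4
p-value (upper-tail) = 0.00000
At α=0.01: p < α → reject H₀

reject H₀: yes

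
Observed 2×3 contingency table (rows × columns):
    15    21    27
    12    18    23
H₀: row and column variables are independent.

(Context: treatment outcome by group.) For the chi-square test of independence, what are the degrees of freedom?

degrees of freedom = 2

df = (r−1)(c−1) = (2−1)·(3−1) = 2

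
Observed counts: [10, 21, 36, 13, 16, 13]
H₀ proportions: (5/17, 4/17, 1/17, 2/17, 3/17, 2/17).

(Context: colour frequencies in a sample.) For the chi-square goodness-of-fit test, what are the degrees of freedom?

df = k − 1 = 6 − 1 = 5

degrees of freedom = 5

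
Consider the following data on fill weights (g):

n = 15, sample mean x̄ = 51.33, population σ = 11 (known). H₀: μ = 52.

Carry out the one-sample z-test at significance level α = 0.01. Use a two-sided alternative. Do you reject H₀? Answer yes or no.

reject H₀: no

SE = σ/√n = 11/√15 = 2.8402
z = (x̄−μ₀)/SE = (51.33−52)/2.8402 = -0.2359
p-value (two-sided) = 0.81351
At α=0.01: p ≥ α → fail to reject H₀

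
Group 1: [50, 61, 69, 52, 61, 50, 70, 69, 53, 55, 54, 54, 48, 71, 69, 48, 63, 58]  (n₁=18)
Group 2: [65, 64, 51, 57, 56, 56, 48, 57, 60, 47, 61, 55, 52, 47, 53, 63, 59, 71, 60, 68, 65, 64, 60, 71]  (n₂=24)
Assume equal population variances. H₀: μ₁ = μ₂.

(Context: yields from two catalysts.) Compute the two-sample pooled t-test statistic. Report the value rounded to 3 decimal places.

test statistic = -0.059

x̄₁=58.611, s₁=8.197, n₁=18
x̄₂=58.750, s₂=6.955, n₂=24
s_p² = [17·8.197² + 23·6.955²]/40 = 56.3694
SE = √(s_p²·(1/18+1/24)) = 2.3410
t = (58.611−58.750)/2.3410 = -0.0593
df = 40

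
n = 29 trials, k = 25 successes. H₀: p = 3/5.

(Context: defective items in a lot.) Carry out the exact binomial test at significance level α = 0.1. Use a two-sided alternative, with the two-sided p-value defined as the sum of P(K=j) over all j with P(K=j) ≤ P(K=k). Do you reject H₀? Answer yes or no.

reject H₀: yes

Exact binomial: n=29, k=25, p₀=3/5=0.6000
P(X=j) = C(n,j)·p₀^j·(1−p₀)^(n−j); p = Σ P(X=j) over j with P(X=j) ≤ P(X=25)
p-value (two-sided) = 0.00372
At α=0.1: p < α → reject H₀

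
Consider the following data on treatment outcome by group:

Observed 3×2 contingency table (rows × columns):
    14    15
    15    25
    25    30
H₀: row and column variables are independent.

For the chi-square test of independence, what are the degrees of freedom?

df = (r−1)(c−1) = (3−1)·(2−1) = 2

degrees of freedom = 2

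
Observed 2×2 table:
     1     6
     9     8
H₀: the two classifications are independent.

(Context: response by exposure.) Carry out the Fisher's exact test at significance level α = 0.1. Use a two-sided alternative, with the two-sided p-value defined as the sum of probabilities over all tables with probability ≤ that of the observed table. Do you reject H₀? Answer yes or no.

reject H₀: no

Margins: r₁=7, r₂=17, c₁=10, c₂=14, n=24
p_obs = C(7,1)·C(17,9)/C(24,10); sum pmf over tables with pmf ≤ p_obs
p-value (two-sided) = 0.17178
At α=0.1: p ≥ α → fail to reject H₀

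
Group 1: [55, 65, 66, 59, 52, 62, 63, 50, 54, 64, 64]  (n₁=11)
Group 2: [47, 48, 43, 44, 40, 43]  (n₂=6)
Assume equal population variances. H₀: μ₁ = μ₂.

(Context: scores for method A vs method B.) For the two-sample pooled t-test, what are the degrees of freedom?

degrees of freedom = 15

df = n₁ + n₂ − 2 = 11 + 6 − 2 = 15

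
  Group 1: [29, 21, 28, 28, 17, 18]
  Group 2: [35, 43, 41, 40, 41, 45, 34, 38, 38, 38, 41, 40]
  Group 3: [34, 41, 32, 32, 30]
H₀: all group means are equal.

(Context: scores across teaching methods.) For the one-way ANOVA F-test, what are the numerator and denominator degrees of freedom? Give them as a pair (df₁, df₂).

k = 3 groups, N = 23 total
df = (k−1, N−k) = (3−1, 23−3) = (2, 20)

degrees of freedom = [2, 20]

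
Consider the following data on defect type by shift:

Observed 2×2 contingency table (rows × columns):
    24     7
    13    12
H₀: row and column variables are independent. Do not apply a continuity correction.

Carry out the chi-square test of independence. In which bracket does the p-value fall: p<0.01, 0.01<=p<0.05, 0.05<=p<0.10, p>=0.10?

Row totals [31, 25], col totals [37, 19], n=56
χ² = (24−20.48)²/20.48 + (7−10.52)²/10.52 + (13−16.52)²/16.52 + (12−8.48)²/8.48 = 3.9890
df = 1
p-value (upper-tail) = 0.04580
→ bracket: 0.01<=p<0.05

p-value bracket: 0.01<=p<0.05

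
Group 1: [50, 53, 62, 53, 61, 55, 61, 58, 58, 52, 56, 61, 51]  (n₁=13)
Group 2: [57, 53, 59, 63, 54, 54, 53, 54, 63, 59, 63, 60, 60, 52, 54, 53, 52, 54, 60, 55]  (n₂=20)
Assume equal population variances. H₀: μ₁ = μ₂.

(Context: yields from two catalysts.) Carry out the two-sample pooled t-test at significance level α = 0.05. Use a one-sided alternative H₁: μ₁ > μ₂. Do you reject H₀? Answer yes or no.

x̄₁=56.231, s₁=4.226, n₁=13
x̄₂=56.600, s₂=3.885, n₂=20
s_p² = [12·4.226² + 19·3.885²]/31 = 16.1648
SE = √(s_p²·(1/13+1/20)) = 1.4324
t = (56.231−56.600)/1.4324 = -0.2578
df = 31
p-value (one-sided, H₁ greater) = 0.60086
At α=0.05: p ≥ α → fail to reject H₀

reject H₀: no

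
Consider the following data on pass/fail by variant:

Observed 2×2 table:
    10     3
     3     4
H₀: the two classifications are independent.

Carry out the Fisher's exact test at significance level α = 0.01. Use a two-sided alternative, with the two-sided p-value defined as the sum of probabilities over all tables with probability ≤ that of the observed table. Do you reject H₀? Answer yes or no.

Margins: r₁=13, r₂=7, c₁=13, c₂=7, n=20
p_obs = C(13,10)·C(7,3)/C(20,13); sum pmf over tables with pmf ≤ p_obs
p-value (two-sided) = 0.17358
At α=0.01: p ≥ α → fail to reject H₀

reject H₀: no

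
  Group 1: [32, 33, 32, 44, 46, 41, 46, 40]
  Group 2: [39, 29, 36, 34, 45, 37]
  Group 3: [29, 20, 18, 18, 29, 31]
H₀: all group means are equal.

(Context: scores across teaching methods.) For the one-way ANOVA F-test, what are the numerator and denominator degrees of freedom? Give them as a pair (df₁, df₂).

degrees of freedom = [2, 17]

k = 3 groups, N = 20 total
df = (k−1, N−k) = (3−1, 20−3) = (2, 17)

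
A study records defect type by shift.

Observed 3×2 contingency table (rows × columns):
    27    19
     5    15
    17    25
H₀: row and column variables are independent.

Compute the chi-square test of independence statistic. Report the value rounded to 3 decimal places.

Row totals [46, 20, 42], col totals [49, 59], n=108
χ² = (27−20.87)²/20.87 + (19−25.13)²/25.13 + (5−9.07)²/9.07 + (15−10.93)²/10.93 + (17−19.06)²/19.06 + (25−22.94)²/22.94 = 7.0496
df = 2

test statistic = 7.050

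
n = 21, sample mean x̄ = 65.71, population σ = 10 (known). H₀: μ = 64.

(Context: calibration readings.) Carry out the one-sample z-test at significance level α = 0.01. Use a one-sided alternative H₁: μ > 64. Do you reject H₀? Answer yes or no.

reject H₀: no

SE = σ/√n = 10/√21 = 2.1822
z = (x̄−μ₀)/SE = (65.71−64)/2.1822 = 0.7836
p-value (one-sided, H₁ greater) = 0.21663
At α=0.01: p ≥ α → fail to reject H₀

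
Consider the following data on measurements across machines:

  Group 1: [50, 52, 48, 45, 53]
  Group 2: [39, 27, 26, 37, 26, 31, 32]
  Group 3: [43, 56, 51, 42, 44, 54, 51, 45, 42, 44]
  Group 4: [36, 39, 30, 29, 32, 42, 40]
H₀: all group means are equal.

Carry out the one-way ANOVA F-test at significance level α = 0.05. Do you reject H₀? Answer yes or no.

reject H₀: yes

Group means [49.60, 31.14, 47.20, 35.43], grand mean 40.897
SSB = Σnᵢ(x̄ᵢ−x̄)² = 1651.318; SSW = ΣΣ(x−x̄ᵢ)² = 617.371
MSB = 1651.318/3 = 550.4394; MSW = 617.371/25 = 24.6949
F = MSB/MSW = 22.2896
df = (3, 25)
p-value (upper-tail) = 0.00000
At α=0.05: p < α → reject H₀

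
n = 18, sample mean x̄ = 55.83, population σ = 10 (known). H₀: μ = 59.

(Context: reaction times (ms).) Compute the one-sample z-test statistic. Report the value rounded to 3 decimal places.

SE = σ/√n = 10/√18 = 2.3570
z = (x̄−μ₀)/SE = (55.83−59)/2.3570 = -1.3449

test statistic = -1.345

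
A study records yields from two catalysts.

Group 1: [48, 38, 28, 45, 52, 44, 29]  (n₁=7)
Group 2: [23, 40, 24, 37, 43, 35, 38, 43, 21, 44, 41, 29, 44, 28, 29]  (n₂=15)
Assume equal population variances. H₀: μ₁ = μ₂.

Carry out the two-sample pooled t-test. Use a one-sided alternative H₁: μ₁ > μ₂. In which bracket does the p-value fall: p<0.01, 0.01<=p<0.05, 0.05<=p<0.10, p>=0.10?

x̄₁=40.571, s₁=9.271, n₁=7
x̄₂=34.600, s₂=8.210, n₂=15
s_p² = [6·9.271² + 14·8.210²]/20 = 72.9657
SE = √(s_p²·(1/7+1/15)) = 3.9100
t = (40.571−34.600)/3.9100 = 1.5272
df = 20
p-value (one-sided, H₁ greater) = 0.07118
→ bracket: 0.05<=p<0.10

p-value bracket: 0.05<=p<0.10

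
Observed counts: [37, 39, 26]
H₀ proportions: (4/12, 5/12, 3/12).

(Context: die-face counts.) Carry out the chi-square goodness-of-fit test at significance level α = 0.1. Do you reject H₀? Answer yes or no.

n = 102; E_i = n·p_i = [34.00, 42.50, 25.50]
χ² = (37−34.00)²/34.00 + (39−42.50)²/42.50 + (26−25.50)²/25.50 = 0.5627
df = 2
p-value (upper-tail) = 0.75475
At α=0.1: p ≥ α → fail to reject H₀

reject H₀: no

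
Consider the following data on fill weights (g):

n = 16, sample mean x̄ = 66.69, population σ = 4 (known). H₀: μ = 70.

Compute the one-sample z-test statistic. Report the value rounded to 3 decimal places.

SE = σ/√n = 4/√16 = 1.0000
z = (x̄−μ₀)/SE = (66.69−70)/1.0000 = -3.3100

test statistic = -3.310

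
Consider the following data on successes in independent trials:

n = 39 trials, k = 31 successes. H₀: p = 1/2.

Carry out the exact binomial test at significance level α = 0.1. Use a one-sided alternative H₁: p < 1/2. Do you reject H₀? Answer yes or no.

reject H₀: no

Exact binomial: n=39, k=31, p₀=1/2=0.5000
P(X≤31) from Σ C(n,i)·p₀^i·(1−p₀)^(n−i)
p-value (one-sided, H₁ less) = 0.99996
At α=0.1: p ≥ α → fail to reject H₀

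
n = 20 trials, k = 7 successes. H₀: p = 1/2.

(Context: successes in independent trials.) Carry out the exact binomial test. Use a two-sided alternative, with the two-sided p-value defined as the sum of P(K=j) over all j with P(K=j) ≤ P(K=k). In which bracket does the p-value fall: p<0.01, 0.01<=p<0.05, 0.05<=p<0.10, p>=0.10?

Exact binomial: n=20, k=7, p₀=1/2=0.5000
P(X=j) = C(n,j)·p₀^j·(1−p₀)^(n−j); p = Σ P(X=j) over j with P(X=j) ≤ P(X=7)
p-value (two-sided) = 0.26318
→ bracket: p>=0.10

p-value bracket: p>=0.10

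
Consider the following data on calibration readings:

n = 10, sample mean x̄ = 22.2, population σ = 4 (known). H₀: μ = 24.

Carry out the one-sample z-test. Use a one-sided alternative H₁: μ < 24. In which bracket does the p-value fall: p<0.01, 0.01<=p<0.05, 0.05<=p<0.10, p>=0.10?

p-value bracket: 0.05<=p<0.10

SE = σ/√n = 4/√10 = 1.2649
z = (x̄−μ₀)/SE = (22.2−24)/1.2649 = -1.4230
p-value (one-sided, H₁ less) = 0.07736
→ bracket: 0.05<=p<0.10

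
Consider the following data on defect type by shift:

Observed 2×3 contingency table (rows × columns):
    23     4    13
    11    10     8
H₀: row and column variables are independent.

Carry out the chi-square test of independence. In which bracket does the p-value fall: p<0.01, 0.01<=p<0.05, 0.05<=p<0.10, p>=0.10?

Row totals [40, 29], col totals [34, 14, 21], n=69
χ² = (23−19.71)²/19.71 + (4−8.12)²/8.12 + (13−12.17)²/12.17 + (11−14.29)²/14.29 + (10−5.88)²/5.88 + (8−8.83)²/8.83 = 6.4064
df = 2
p-value (upper-tail) = 0.04063
→ bracket: 0.01<=p<0.05

p-value bracket: 0.01<=p<0.05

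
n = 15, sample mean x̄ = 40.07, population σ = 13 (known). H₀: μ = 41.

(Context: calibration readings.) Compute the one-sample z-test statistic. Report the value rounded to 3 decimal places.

SE = σ/√n = 13/√15 = 3.3566
z = (x̄−μ₀)/SE = (40.07−41)/3.3566 = -0.2771

test statistic = -0.277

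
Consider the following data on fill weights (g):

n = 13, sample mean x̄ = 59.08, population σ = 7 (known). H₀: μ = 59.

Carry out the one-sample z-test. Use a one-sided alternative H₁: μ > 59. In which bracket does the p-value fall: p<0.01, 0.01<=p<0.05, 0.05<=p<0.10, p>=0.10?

p-value bracket: p>=0.10

SE = σ/√n = 7/√13 = 1.9415
z = (x̄−μ₀)/SE = (59.08−59)/1.9415 = 0.0412
p-value (one-sided, H₁ greater) = 0.48357
→ bracket: p>=0.10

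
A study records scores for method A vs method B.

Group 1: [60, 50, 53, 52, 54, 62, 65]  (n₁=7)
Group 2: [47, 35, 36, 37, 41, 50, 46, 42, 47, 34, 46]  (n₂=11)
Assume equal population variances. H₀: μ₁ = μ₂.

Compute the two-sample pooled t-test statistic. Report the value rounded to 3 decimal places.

x̄₁=56.571, s₁=5.711, n₁=7
x̄₂=41.909, s₂=5.665, n₂=11
s_p² = [6·5.711² + 10·5.665²]/16 = 32.2890
SE = √(s_p²·(1/7+1/11)) = 2.7474
t = (56.571−41.909)/2.7474 = 5.3369
df = 16

test statistic = 5.337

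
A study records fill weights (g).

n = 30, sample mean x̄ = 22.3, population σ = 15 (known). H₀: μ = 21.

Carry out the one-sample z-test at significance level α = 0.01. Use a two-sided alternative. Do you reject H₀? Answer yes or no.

reject H₀: no

SE = σ/√n = 15/√30 = 2.7386
z = (x̄−μ₀)/SE = (22.3−21)/2.7386 = 0.4747
p-value (two-sided) = 0.63501
At α=0.01: p ≥ α → fail to reject H₀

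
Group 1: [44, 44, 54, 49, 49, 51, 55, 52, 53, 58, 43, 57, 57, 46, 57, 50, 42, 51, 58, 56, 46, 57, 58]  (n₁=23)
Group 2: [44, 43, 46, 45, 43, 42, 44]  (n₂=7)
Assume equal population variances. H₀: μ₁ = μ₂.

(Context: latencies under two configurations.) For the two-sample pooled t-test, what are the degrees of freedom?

degrees of freedom = 28

df = n₁ + n₂ − 2 = 23 + 7 − 2 = 28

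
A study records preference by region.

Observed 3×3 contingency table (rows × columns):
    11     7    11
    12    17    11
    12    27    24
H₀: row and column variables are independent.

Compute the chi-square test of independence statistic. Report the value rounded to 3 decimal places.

test statistic = 5.846

Row totals [29, 40, 63], col totals [35, 51, 46], n=132
χ² = (11−7.69)²/7.69 + (7−11.20)²/11.20 + (11−10.11)²/10.11 + (12−10.61)²/10.61 + (17−15.45)²/15.45 + (11−13.94)²/13.94 + (12−16.70)²/16.70 + (27−24.34)²/24.34 + (24−21.95)²/21.95 = 5.8458
df = 4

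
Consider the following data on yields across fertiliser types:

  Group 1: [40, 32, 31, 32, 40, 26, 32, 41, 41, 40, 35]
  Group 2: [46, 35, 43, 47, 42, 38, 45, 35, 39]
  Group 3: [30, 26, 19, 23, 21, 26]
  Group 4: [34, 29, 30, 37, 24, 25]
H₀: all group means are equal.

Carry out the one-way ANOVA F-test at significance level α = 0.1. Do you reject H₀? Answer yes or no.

Group means [35.45, 41.11, 24.17, 29.83], grand mean 33.875
SSB = Σnᵢ(x̄ᵢ−x̄)² = 1162.217; SSW = ΣΣ(x−x̄ᵢ)² = 641.283
MSB = 1162.217/3 = 387.4057; MSW = 641.283/28 = 22.9030
F = MSB/MSW = 16.9151
df = (3, 28)
p-value (upper-tail) = 0.00000
At α=0.1: p < α → reject H₀

reject H₀: yes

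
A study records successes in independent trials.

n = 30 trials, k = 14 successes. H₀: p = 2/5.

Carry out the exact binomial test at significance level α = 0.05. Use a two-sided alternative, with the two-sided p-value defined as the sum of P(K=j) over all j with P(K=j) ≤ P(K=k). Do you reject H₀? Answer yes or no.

reject H₀: no

Exact binomial: n=30, k=14, p₀=2/5=0.4000
P(X=j) = C(n,j)·p₀^j·(1−p₀)^(n−j); p = Σ P(X=j) over j with P(X=j) ≤ P(X=14)
p-value (two-sided) = 0.46178
At α=0.05: p ≥ α → fail to reject H₀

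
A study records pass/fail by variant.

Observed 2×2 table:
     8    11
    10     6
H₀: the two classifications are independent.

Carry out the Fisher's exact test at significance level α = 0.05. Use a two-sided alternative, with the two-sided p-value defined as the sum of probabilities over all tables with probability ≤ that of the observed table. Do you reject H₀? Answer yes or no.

reject H₀: no

Margins: r₁=19, r₂=16, c₁=18, c₂=17, n=35
p_obs = C(19,8)·C(16,10)/C(35,18); sum pmf over tables with pmf ≤ p_obs
p-value (two-sided) = 0.31453
At α=0.05: p ≥ α → fail to reject H₀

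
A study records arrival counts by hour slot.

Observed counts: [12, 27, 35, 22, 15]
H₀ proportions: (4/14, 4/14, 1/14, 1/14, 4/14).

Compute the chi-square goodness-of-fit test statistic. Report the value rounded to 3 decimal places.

n = 111; E_i = n·p_i = [31.71, 31.71, 7.93, 7.93, 31.71]
χ² = (12−31.71)²/31.71 + (27−31.71)²/31.71 + (35−7.93)²/7.93 + (22−7.93)²/7.93 + (15−31.71)²/31.71 = 139.1712
df = 4

test statistic = 139.171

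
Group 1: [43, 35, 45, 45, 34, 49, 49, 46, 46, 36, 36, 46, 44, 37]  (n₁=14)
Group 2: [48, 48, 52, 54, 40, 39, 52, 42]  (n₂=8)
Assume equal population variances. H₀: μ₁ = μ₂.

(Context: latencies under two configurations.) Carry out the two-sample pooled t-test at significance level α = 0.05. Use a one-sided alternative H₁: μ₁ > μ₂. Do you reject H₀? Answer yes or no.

x̄₁=42.214, s₁=5.395, n₁=14
x̄₂=46.875, s₂=5.842, n₂=8
s_p² = [13·5.395² + 7·5.842²]/20 = 30.8616
SE = √(s_p²·(1/14+1/8)) = 2.4621
t = (42.214−46.875)/2.4621 = -1.8930
df = 20
p-value (one-sided, H₁ greater) = 0.96354
At α=0.05: p ≥ α → fail to reject H₀

reject H₀: no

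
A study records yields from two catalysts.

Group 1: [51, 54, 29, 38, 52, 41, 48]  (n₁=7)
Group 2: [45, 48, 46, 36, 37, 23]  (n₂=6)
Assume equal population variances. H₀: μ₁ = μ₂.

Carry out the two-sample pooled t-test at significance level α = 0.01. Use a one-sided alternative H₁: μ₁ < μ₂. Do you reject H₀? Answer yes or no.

x̄₁=44.714, s₁=9.087, n₁=7
x̄₂=39.167, s₂=9.326, n₂=6
s_p² = [6·9.087² + 5·9.326²]/11 = 84.5693
SE = √(s_p²·(1/7+1/6)) = 5.1163
t = (44.714−39.167)/5.1163 = 1.0843
df = 11
p-value (one-sided, H₁ less) = 0.84929
At α=0.01: p ≥ α → fail to reject H₀

reject H₀: no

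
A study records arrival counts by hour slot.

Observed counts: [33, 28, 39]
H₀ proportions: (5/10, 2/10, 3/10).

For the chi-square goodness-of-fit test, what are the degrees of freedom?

degrees of freedom = 2

df = k − 1 = 3 − 1 = 2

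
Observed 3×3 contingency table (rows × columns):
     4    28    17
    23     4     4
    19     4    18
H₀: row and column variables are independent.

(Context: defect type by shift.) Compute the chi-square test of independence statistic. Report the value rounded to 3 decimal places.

test statistic = 49.149

Row totals [49, 31, 41], col totals [46, 36, 39], n=121
χ² = (4−18.63)²/18.63 + (28−14.58)²/14.58 + (17−15.79)²/15.79 + (23−11.79)²/11.79 + (4−9.22)²/9.22 + (4−9.99)²/9.99 + (19−15.59)²/15.59 + (4−12.20)²/12.20 + (18−13.21)²/13.21 = 49.1488
df = 4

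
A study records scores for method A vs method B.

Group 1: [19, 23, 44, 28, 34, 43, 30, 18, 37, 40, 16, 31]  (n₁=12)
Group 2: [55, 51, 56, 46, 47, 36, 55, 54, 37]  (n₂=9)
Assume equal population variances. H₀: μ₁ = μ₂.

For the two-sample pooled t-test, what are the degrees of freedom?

degrees of freedom = 19

df = n₁ + n₂ − 2 = 12 + 9 − 2 = 19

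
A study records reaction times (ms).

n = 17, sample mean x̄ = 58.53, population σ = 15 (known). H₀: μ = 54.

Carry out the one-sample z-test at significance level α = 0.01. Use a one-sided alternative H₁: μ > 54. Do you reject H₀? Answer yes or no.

SE = σ/√n = 15/√17 = 3.6380
z = (x̄−μ₀)/SE = (58.53−54)/3.6380 = 1.2452
p-value (one-sided, H₁ greater) = 0.10653
At α=0.01: p ≥ α → fail to reject H₀

reject H₀: no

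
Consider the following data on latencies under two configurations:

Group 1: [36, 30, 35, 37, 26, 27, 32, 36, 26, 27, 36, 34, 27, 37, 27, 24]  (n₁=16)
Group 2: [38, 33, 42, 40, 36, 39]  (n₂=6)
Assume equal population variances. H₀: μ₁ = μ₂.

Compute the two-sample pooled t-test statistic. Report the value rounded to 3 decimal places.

x̄₁=31.062, s₁=4.739, n₁=16
x̄₂=38.000, s₂=3.162, n₂=6
s_p² = [15·4.739² + 5·3.162²]/20 = 19.3469
SE = √(s_p²·(1/16+1/6)) = 2.1056
t = (31.062−38.000)/2.1056 = -3.2947
df = 20

test statistic = -3.295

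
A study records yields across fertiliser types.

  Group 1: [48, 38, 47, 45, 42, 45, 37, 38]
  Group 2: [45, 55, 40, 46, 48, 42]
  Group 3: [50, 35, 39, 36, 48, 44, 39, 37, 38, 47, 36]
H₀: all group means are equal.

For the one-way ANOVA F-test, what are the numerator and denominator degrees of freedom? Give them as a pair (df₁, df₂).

degrees of freedom = [2, 22]

k = 3 groups, N = 25 total
df = (k−1, N−k) = (3−1, 25−3) = (2, 22)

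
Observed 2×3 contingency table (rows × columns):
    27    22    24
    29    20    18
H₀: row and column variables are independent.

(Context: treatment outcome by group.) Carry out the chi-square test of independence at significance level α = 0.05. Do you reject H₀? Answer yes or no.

Row totals [73, 67], col totals [56, 42, 42], n=140
χ² = (27−29.20)²/29.20 + (22−21.90)²/21.90 + (24−21.90)²/21.90 + (29−26.80)²/26.80 + (20−20.10)²/20.10 + (18−20.10)²/20.10 = 0.7681
df = 2
p-value (upper-tail) = 0.68111
At α=0.05: p ≥ α → fail to reject H₀

reject H₀: no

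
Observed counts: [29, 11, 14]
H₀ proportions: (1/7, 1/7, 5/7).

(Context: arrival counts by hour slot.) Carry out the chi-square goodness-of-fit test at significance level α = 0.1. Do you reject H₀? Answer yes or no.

n = 54; E_i = n·p_i = [7.71, 7.71, 38.57]
χ² = (29−7.71)²/7.71 + (11−7.71)²/7.71 + (14−38.57)²/38.57 = 75.7852
df = 2
p-value (upper-tail) = 0.00000
At α=0.1: p < α → reject H₀

reject H₀: yes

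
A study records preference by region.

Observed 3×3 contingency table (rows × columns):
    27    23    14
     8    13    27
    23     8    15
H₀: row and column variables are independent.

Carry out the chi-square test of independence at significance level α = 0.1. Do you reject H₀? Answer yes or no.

Row totals [64, 48, 46], col totals [58, 44, 56], n=158
χ² = (27−23.49)²/23.49 + (23−17.82)²/17.82 + (14−22.68)²/22.68 + (8−17.62)²/17.62 + (13−13.37)²/13.37 + (27−17.01)²/17.01 + (23−16.89)²/16.89 + (8−12.81)²/12.81 + (15−16.30)²/16.30 = 20.6011
df = 4
p-value (upper-tail) = 0.00038
At α=0.1: p < α → reject H₀

reject H₀: yes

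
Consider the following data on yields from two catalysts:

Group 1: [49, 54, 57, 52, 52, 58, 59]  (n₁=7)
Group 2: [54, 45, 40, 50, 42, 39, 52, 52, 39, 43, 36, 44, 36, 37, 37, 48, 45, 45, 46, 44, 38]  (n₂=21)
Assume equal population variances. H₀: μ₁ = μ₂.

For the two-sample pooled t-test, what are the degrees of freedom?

df = n₁ + n₂ − 2 = 7 + 21 − 2 = 26

degrees of freedom = 26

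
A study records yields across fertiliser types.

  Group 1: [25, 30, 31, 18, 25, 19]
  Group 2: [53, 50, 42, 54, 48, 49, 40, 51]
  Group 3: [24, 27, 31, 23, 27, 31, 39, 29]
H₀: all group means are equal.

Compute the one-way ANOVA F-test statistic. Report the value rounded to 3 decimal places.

test statistic = 45.408

Group means [24.67, 48.38, 28.88], grand mean 34.818
SSB = Σnᵢ(x̄ᵢ−x̄)² = 2371.189; SSW = ΣΣ(x−x̄ᵢ)² = 496.083
MSB = 2371.189/2 = 1185.5947; MSW = 496.083/19 = 26.1096
F = MSB/MSW = 45.4083
df = (2, 19)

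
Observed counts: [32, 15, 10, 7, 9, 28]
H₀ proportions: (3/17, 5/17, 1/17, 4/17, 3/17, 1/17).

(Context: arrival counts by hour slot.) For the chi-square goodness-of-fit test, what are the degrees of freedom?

df = k − 1 = 6 − 1 = 5

degrees of freedom = 5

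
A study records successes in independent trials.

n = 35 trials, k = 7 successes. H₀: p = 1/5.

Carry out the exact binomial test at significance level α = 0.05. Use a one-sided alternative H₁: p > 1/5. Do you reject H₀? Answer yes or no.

reject H₀: no

Exact binomial: n=35, k=7, p₀=1/5=0.2000
P(X≥7) from Σ C(n,i)·p₀^i·(1−p₀)^(n−i)
p-value (one-sided, H₁ greater) = 0.56716
At α=0.05: p ≥ α → fail to reject H₀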